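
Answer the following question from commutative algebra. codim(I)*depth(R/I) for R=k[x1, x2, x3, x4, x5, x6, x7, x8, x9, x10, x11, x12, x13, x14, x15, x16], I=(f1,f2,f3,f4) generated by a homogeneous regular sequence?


codim=4, depth=dim(R/I)=16-4=12
Product=4*12=48


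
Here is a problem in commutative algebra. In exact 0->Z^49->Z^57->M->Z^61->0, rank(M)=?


Alt sum=0:
(-1)^0*49 + (-1)^1*57 + (-1)^2*? + (-1)^3*61=0
rank(M)=69


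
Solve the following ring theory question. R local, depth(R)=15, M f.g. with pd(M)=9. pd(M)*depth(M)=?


pd+depth=15
depth=15-9=6
pd*depth=9*6=54


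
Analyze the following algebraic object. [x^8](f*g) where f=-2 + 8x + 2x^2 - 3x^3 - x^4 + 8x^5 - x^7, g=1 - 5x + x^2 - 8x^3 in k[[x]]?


[x^8] = sum a_i*b_j, i+j=8
  8*-8=-64
  -1*-5=5
Sum=-59


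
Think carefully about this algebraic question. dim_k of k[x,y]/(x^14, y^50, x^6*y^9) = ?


k[x,y]/I, I = (x^14, y^50, x^6*y^9)
Rect: 14x50=700. Corner: (14-6)x(50-9)=328.
dim = 700-328 = 372


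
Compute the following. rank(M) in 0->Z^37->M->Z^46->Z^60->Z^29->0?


Alt sum=0:
(-1)^0*37 + (-1)^1*? + (-1)^2*46 + (-1)^3*60 + (-1)^4*29=0
rank(M)=52


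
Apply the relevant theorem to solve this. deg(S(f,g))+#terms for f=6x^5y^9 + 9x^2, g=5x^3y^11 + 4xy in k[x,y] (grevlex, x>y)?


LT(f)=6x^5y^9, LT(g)=5x^3y^11
lcm(LM)=x^5y^11
S(f,g) (scaled by 30 to clear denominators) = 5y^2*f - 6x^2*g = -24x^3y + 45x^2y^2
2 terms, deg 4.
4+2=6


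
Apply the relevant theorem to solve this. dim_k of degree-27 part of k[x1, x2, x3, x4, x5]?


C(d+n-1,n-1)=C(31,4)=31465


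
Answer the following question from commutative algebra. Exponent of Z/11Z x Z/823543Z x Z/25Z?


Exponent = lcm of the cyclic orders; pairwise coprime => product.
11^1*7^7*5^2=11*823543*25=226474325


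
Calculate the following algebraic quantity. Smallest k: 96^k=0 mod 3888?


96^k mod 3888:
k=1: 96
k=2: 1440
k=3: 2160
k=4: 1296
k=5: 0
First zero at k = 5


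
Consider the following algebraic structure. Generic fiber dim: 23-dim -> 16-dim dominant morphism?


dim(fiber)=dim(X)-dim(Y)=23-16=7


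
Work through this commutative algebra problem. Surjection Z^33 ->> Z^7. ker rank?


rank(ker) = 33-7 = 26


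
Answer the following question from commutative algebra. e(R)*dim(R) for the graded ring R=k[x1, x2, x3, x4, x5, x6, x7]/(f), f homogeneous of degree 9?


e(R)=deg(f)=9, dim(R)=7-1=6
e*dim=9*6=54


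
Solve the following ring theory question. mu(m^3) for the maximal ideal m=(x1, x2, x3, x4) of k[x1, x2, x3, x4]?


Graded Nakayama: mu(m^d) = dim_k (m^d/m^(d+1)) = #degree-3 monomials in 4 vars
C(n+d-1,d)=C(6,3)=20


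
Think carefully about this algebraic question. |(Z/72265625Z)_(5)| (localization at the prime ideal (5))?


5-primary part: 72265625=5^9*37
Size=5^9=1953125


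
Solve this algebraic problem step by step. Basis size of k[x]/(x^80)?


Basis: 1,x,...,x^79
dim=80


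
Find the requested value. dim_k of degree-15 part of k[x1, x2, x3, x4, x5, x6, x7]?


C(d+n-1,n-1)=C(21,6)=54264


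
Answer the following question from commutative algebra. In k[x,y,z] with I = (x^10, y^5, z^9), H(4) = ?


Need i<10, j<5, k<9 with i+j+k=4.
For each i, j ranges over max(0,4-i-8)..min(4,4-i):
  i=0: j in [0,4] -> 5
  i=1: j in [0,3] -> 4
  i=2: j in [0,2] -> 3
  i=3: j in [0,1] -> 2
  i=4: j in [0,0] -> 1
H(4) = 5+4+3+2+1 = 15


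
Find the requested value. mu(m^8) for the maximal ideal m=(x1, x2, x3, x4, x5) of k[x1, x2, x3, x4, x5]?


Graded Nakayama: mu(m^d) = dim_k (m^d/m^(d+1)) = #degree-8 monomials in 5 vars
C(n+d-1,d)=C(12,8)=495


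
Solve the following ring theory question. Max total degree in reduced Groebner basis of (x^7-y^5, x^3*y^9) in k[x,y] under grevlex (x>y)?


LT(f1)=x^7, LT(f2)=x^3y^9, lcm=x^7y^9
S(f1,f2) = y^9*f1 - x^4*f2 = -y^14
Reduced GB = {f1, f2, y^14}; degrees 7, 12, 14
Max = 14


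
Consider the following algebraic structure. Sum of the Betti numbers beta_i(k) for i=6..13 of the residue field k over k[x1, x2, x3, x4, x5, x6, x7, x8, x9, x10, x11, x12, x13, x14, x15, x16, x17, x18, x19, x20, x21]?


Koszul resolution: beta_i(k)=C(n,i), n=21
C(21,6)=54264, C(21,7)=116280, C(21,8)=203490, C(21,9)=293930, C(21,10)=352716, C(21,11)=352716, C(21,12)=293930, C(21,13)=203490
Sum=1870816


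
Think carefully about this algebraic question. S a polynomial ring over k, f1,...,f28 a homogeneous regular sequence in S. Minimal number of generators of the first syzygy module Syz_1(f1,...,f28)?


Regular sequence => Koszul complex is the minimal free resolution.
Syz_1 minimally generated by Koszul relations f_i*e_j - f_j*e_i (i<j): mu(Syz_1) = beta_2 = C(m,2) = m(m-1)/2
m=28
28*27/2 = 378


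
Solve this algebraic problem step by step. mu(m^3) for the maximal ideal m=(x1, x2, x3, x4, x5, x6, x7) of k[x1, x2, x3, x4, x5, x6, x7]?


Graded Nakayama: mu(m^d) = dim_k (m^d/m^(d+1)) = #degree-3 monomials in 7 vars
C(n+d-1,d)=C(9,3)=84


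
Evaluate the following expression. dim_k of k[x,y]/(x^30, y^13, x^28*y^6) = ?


k[x,y]/I, I = (x^30, y^13, x^28*y^6)
Rect: 30x13=390. Corner: (30-28)x(13-6)=14.
dim = 390-14 = 376


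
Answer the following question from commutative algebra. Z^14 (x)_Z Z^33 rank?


rank(M(x)N) = rank(M)*rank(N)
14*33 = 462


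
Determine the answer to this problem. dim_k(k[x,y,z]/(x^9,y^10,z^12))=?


Basis: x^iy^jz^k, i<9,j<10,k<12
9*10*12=1080


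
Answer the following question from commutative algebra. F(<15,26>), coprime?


gcd(15,26)=1 => F=ab-a-b=15*26-15-26=390-41=349


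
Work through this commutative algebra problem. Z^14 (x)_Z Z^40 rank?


rank(M(x)N) = rank(M)*rank(N)
14*40 = 560


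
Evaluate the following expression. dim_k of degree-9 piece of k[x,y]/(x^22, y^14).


k[x,y], I = (x^22, y^14), d = 9
Need i < 22 and d-i < 14.
Range: 0 <= i <= 9.
H(9) = 10


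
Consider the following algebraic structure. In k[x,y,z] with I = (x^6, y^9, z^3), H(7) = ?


Need i<6, j<9, k<3 with i+j+k=7.
For each i, j ranges over max(0,7-i-2)..min(8,7-i):
  i=0: j in [5,7] -> 3
  i=1: j in [4,6] -> 3
  i=2: j in [3,5] -> 3
  i=3: j in [2,4] -> 3
  i=4: j in [1,3] -> 3
  i=5: j in [0,2] -> 3
H(7) = 3+3+3+3+3+3 = 18


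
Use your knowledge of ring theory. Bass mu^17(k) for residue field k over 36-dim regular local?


C(n,i)=C(36,17)=8597496600


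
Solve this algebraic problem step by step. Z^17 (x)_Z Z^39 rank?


rank(M(x)N) = rank(M)*rank(N)
17*39 = 663


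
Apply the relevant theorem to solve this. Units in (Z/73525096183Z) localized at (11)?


Local ring = Z/214358881Z.
phi(214358881) = 11^7*(11-1) = 194871710


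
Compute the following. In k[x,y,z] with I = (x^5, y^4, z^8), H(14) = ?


Need i<5, j<4, k<8 with i+j+k=14.
For each i, j ranges over max(0,14-i-7)..min(3,14-i):
  i=0: j in [7,3] -> 0
  i=1: j in [6,3] -> 0
  i=2: j in [5,3] -> 0
  i=3: j in [4,3] -> 0
  i=4: j in [3,3] -> 1
H(14) = 0+0+0+0+1 = 1


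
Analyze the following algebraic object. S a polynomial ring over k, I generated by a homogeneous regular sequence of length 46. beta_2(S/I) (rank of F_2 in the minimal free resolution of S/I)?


Regular sequence => Koszul complex is the minimal free resolution.
Syz_1 minimally generated by Koszul relations f_i*e_j - f_j*e_i (i<j): mu(Syz_1) = beta_2 = C(m,2) = m(m-1)/2
m=46
46*45/2 = 1035


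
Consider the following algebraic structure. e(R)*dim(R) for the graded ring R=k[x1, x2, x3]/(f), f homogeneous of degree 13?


e(R)=deg(f)=13, dim(R)=3-1=2
e*dim=13*2=26


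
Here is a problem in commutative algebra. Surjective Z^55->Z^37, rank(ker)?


rank(ker) = 55-37 = 18


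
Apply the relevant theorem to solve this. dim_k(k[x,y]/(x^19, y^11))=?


Basis: x^i*y^j, i<19, j<11
19*11=209


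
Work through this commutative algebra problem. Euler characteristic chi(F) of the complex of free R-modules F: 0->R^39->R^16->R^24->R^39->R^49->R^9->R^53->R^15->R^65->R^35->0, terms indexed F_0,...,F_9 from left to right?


chi = sum (-1)^i * rank:
(-1)^0*39=39
(-1)^1*16=-16
(-1)^2*24=24
(-1)^3*39=-39
(-1)^4*49=49
(-1)^5*9=-9
(-1)^6*53=53
(-1)^7*15=-15
(-1)^8*65=65
(-1)^9*35=-35
chi=116


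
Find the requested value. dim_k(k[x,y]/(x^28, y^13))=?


Basis: x^i*y^j, i<28, j<13
28*13=364


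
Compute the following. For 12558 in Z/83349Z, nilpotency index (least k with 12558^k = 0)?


12558^k mod 83349:
k=1: 12558
k=2: 7056
k=3: 9261
k=4: 27783
k=5: 0
First zero at k = 5


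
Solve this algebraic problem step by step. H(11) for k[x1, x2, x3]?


C(d+n-1,n-1)=C(13,2)=78


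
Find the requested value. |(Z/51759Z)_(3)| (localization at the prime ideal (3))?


3-primary part: 51759=3^6*71
Size=3^6=729


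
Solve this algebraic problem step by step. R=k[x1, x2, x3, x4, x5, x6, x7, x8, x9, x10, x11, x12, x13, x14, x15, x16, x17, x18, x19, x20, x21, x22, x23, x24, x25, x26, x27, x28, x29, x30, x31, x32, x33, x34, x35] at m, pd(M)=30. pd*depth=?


pd+depth=35
depth=35-30=5
pd*depth=30*5=150


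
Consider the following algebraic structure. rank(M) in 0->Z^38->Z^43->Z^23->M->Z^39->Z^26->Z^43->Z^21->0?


Alt sum=0:
(-1)^0*38 + (-1)^1*43 + (-1)^2*23 + (-1)^3*? + (-1)^4*39 + (-1)^5*26 + (-1)^6*43 + (-1)^7*21=0
rank(M)=53


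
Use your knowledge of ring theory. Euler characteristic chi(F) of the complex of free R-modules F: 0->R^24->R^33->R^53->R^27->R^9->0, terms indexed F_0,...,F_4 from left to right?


chi = sum (-1)^i * rank:
(-1)^0*24=24
(-1)^1*33=-33
(-1)^2*53=53
(-1)^3*27=-27
(-1)^4*9=9
chi=26


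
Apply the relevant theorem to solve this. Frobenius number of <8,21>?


gcd(8,21)=1 => F=ab-a-b=8*21-8-21=168-29=139


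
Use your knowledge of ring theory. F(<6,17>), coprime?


gcd(6,17)=1 => F=ab-a-b=6*17-6-17=102-23=79


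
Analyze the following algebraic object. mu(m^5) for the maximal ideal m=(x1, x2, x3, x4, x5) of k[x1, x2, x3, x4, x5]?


Graded Nakayama: mu(m^d) = dim_k (m^d/m^(d+1)) = #degree-5 monomials in 5 vars
C(n+d-1,d)=C(9,5)=126


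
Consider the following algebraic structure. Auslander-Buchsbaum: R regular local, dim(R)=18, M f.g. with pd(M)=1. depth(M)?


pd+depth=depth(R)=18
depth=18-1=17


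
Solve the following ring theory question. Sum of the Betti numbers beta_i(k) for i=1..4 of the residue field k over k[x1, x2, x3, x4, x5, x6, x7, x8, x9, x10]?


Koszul resolution: beta_i(k)=C(n,i), n=10
C(10,1)=10, C(10,2)=45, C(10,3)=120, C(10,4)=210
Sum=385


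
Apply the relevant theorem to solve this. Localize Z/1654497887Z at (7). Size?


7-primary part: 1654497887=7^9*41
Size=7^9=40353607


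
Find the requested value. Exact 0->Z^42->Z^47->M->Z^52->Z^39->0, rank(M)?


Alt sum=0:
(-1)^0*42 + (-1)^1*47 + (-1)^2*? + (-1)^3*52 + (-1)^4*39=0
rank(M)=18


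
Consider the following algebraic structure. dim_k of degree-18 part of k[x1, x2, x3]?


C(d+n-1,n-1)=C(20,2)=190


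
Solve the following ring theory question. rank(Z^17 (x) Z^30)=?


rank(M(x)N) = rank(M)*rank(N)
17*30 = 510


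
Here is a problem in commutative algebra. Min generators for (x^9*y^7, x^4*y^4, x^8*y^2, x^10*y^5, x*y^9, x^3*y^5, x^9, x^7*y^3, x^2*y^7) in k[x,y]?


Remove redundant (divisible by others).
x^9*y^7 redundant.
x^10*y^5 redundant.
Min: x^9, x^8*y^2, x^7*y^3, x^4*y^4, x^3*y^5, x^2*y^7, x*y^9
Count=7


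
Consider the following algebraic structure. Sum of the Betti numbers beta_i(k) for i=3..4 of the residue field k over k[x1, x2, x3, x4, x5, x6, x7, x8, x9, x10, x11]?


Koszul resolution: beta_i(k)=C(n,i), n=11
C(11,3)=165, C(11,4)=330
Sum=495


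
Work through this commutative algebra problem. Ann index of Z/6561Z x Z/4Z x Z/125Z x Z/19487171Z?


Exponent = lcm of the cyclic orders; pairwise coprime => product.
3^8*2^2*5^3*11^7=6561*4*125*19487171=63927664465500


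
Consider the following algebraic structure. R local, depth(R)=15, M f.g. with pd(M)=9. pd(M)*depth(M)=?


pd+depth=15
depth=15-9=6
pd*depth=9*6=54


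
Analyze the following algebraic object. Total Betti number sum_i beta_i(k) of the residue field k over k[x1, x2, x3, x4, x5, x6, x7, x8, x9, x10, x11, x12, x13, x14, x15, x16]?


Koszul resolution: beta_i(k)=C(n,i), n=16
sum_i C(16,i) = 2^16 = 65536


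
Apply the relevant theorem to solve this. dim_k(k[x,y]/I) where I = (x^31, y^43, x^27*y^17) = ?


k[x,y]/I, I = (x^31, y^43, x^27*y^17)
Rect: 31x43=1333. Corner: (31-27)x(43-17)=104.
dim = 1333-104 = 1229


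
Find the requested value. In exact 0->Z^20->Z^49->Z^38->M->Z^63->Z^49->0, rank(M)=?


Alt sum=0:
(-1)^0*20 + (-1)^1*49 + (-1)^2*38 + (-1)^3*? + (-1)^4*63 + (-1)^5*49=0
rank(M)=23


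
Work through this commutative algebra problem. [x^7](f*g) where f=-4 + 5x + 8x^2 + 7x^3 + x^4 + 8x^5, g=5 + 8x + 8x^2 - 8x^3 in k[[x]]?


[x^7] = sum a_i*b_j, i+j=7
  1*-8=-8
  8*8=64
Sum=56


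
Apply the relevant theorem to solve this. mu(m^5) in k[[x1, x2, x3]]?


C(n+d-1,d)=C(7,5)=21


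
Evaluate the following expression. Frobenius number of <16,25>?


gcd(16,25)=1 => F=ab-a-b=16*25-16-25=400-41=359


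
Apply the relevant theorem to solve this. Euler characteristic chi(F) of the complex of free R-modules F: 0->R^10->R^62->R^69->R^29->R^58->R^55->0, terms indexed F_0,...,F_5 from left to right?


chi = sum (-1)^i * rank:
(-1)^0*10=10
(-1)^1*62=-62
(-1)^2*69=69
(-1)^3*29=-29
(-1)^4*58=58
(-1)^5*55=-55
chi=-9


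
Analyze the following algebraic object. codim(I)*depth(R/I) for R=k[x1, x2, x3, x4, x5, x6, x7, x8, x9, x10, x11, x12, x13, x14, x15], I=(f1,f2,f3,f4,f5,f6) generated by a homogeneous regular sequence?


codim=6, depth=dim(R/I)=15-6=9
Product=6*9=54


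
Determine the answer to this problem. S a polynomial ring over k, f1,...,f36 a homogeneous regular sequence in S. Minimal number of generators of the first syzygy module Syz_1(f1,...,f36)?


Regular sequence => Koszul complex is the minimal free resolution.
Syz_1 minimally generated by Koszul relations f_i*e_j - f_j*e_i (i<j): mu(Syz_1) = beta_2 = C(m,2) = m(m-1)/2
m=36
36*35/2 = 630


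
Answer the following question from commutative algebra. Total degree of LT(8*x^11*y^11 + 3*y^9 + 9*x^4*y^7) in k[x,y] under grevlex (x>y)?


LT: 8*x^11*y^11
deg_x=11, deg_y=11
Total=11+11=22


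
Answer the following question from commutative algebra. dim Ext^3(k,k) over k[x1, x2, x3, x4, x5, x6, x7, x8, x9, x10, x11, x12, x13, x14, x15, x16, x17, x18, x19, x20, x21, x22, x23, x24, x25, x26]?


C(n,i)=C(26,3)=2600


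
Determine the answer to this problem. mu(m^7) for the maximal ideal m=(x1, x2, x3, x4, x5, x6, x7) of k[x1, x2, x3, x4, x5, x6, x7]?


Graded Nakayama: mu(m^d) = dim_k (m^d/m^(d+1)) = #degree-7 monomials in 7 vars
C(n+d-1,d)=C(13,7)=1716


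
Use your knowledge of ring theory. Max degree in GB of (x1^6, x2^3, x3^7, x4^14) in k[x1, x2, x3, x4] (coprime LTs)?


Pure powers, coprime LTs => already GB.
Degrees: 6, 3, 7, 14
Max=14


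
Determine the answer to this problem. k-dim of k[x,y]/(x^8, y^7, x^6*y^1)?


k[x,y]/I, I = (x^8, y^7, x^6*y^1)
Rect: 8x7=56. Corner: (8-6)x(7-1)=12.
dim = 56-12 = 44


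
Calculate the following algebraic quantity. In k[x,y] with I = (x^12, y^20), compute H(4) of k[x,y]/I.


k[x,y], I = (x^12, y^20), d = 4
Need i < 12 and d-i < 20.
Range: 0 <= i <= 4.
H(4) = 5


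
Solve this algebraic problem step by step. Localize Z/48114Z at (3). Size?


3-primary part: 48114=3^7*22
Size=3^7=2187


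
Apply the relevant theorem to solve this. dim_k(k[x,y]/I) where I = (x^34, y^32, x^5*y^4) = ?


k[x,y]/I, I = (x^34, y^32, x^5*y^4)
Rect: 34x32=1088. Corner: (34-5)x(32-4)=812.
dim = 1088-812 = 276


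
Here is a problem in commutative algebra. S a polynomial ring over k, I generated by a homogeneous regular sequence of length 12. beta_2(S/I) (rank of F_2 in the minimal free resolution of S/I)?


Regular sequence => Koszul complex is the minimal free resolution.
Syz_1 minimally generated by Koszul relations f_i*e_j - f_j*e_i (i<j): mu(Syz_1) = beta_2 = C(m,2) = m(m-1)/2
m=12
12*11/2 = 66


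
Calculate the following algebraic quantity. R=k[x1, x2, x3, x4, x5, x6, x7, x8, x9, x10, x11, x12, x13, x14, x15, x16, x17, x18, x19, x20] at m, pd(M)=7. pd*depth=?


pd+depth=20
depth=20-7=13
pd*depth=7*13=91


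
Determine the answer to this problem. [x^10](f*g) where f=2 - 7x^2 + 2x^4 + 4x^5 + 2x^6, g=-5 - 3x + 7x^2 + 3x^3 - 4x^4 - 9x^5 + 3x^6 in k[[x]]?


[x^10] = sum a_i*b_j, i+j=10
  2*3=6
  4*-9=-36
  2*-4=-8
Sum=-38


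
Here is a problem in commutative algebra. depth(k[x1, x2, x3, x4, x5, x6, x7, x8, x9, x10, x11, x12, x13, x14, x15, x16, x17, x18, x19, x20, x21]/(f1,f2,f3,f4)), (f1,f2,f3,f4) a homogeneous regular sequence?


depth(R)=21
depth(R/I)=21-4=17


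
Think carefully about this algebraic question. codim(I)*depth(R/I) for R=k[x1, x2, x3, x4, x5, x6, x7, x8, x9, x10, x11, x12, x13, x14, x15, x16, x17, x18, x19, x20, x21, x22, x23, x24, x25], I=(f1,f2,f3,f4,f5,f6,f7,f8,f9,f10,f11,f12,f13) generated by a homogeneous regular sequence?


codim=13, depth=dim(R/I)=25-13=12
Product=13*12=156


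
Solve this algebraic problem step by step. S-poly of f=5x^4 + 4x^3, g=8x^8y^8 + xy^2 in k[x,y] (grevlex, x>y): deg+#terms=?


LT(f)=5x^4, LT(g)=8x^8y^8
lcm(LM)=x^8y^8
S(f,g) (scaled by 40 to clear denominators) = 8x^4y^8*f - 5*g = 32x^7y^8 - 5xy^2
2 terms, deg 15.
15+2=17


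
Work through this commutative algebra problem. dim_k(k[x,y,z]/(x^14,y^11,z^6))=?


Basis: x^iy^jz^k, i<14,j<11,k<6
14*11*6=924


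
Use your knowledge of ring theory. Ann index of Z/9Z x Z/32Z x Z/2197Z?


Exponent = lcm of the cyclic orders; pairwise coprime => product.
3^2*2^5*13^3=9*32*2197=632736


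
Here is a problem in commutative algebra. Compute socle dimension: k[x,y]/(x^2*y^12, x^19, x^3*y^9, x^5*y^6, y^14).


Socle = ann(m) = span of standard monomials u with x*u, y*u in I (staircase corners).
Minimal generators: x^19, x^5*y^6, x^3*y^9, x^2*y^12, y^14
Corners: xy^13, x^2y^11, x^4y^8, x^18y^5
Socle dim=4


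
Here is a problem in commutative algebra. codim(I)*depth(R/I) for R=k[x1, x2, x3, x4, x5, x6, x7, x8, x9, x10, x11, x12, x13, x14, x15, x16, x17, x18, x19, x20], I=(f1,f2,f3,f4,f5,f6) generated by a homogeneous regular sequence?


codim=6, depth=dim(R/I)=20-6=14
Product=6*14=84


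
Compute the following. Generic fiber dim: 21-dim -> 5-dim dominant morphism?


dim(fiber)=dim(X)-dim(Y)=21-5=16


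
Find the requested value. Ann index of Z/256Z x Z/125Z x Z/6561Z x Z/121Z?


Exponent = lcm of the cyclic orders; pairwise coprime => product.
2^8*5^3*3^8*11^2=256*125*6561*121=25404192000


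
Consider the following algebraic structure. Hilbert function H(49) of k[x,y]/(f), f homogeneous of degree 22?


H(t)=d for t>=d-1.
d=22, t=49
H(49)=22


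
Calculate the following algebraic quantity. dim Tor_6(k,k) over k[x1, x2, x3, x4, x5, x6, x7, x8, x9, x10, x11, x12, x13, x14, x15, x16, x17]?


Koszul: C(n,i)=C(17,6)=12376


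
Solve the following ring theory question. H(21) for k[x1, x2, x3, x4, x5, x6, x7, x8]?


C(d+n-1,n-1)=C(28,7)=1184040


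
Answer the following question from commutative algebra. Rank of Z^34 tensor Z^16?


rank(M(x)N) = rank(M)*rank(N)
34*16 = 544


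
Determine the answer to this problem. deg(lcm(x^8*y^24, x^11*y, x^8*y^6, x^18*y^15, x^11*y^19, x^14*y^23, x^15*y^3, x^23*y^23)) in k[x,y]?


lcm = componentwise max:
x: max(8,11,8,18,11,14,15,23)=23
y: max(24,1,6,15,19,23,3,23)=24
Total=23+24=47


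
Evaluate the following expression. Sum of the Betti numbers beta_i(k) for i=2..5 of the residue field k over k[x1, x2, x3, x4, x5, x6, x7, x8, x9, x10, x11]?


Koszul resolution: beta_i(k)=C(n,i), n=11
C(11,2)=55, C(11,3)=165, C(11,4)=330, C(11,5)=462
Sum=1012


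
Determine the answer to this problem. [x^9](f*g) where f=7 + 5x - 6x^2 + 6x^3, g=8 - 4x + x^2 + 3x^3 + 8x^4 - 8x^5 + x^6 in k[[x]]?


[x^9] = sum a_i*b_j, i+j=9
  6*1=6
Sum=6


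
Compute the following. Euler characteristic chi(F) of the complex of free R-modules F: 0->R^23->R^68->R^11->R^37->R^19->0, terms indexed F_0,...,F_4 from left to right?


chi = sum (-1)^i * rank:
(-1)^0*23=23
(-1)^1*68=-68
(-1)^2*11=11
(-1)^3*37=-37
(-1)^4*19=19
chi=-52


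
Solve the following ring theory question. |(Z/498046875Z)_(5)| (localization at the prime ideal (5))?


5-primary part: 498046875=5^10*51
Size=5^10=9765625


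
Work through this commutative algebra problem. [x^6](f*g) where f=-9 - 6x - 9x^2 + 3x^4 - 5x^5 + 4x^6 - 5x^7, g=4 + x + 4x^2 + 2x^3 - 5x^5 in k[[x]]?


[x^6] = sum a_i*b_j, i+j=6
  -6*-5=30
  3*4=12
  -5*1=-5
  4*4=16
Sum=53


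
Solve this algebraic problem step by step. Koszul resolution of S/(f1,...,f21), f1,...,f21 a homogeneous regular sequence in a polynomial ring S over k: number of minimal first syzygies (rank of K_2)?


Regular sequence => Koszul complex is the minimal free resolution.
Syz_1 minimally generated by Koszul relations f_i*e_j - f_j*e_i (i<j): mu(Syz_1) = beta_2 = C(m,2) = m(m-1)/2
m=21
21*20/2 = 210


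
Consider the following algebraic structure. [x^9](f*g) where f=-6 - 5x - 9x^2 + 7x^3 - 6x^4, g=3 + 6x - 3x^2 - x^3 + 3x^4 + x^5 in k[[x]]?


[x^9] = sum a_i*b_j, i+j=9
  -6*1=-6
Sum=-6


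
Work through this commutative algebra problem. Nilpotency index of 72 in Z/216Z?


72^k mod 216:
k=1: 72
k=2: 0
First zero at k = 2


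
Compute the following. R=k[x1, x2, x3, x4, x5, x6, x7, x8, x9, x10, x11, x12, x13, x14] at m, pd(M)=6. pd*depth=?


pd+depth=14
depth=14-6=8
pd*depth=6*8=48


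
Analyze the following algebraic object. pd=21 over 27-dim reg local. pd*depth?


pd+depth=27
depth=27-21=6
pd*depth=21*6=126


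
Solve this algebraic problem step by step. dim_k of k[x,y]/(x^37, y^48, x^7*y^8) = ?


k[x,y]/I, I = (x^37, y^48, x^7*y^8)
Rect: 37x48=1776. Corner: (37-7)x(48-8)=1200.
dim = 1776-1200 = 576


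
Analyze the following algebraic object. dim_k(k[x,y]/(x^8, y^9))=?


Basis: x^i*y^j, i<8, j<9
8*9=72


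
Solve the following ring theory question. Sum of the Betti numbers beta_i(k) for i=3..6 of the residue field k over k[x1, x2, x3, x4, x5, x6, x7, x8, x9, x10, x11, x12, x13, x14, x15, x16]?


Koszul resolution: beta_i(k)=C(n,i), n=16
C(16,3)=560, C(16,4)=1820, C(16,5)=4368, C(16,6)=8008
Sum=14756


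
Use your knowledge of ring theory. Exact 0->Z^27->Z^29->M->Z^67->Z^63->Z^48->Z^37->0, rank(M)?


Alt sum=0:
(-1)^0*27 + (-1)^1*29 + (-1)^2*? + (-1)^3*67 + (-1)^4*63 + (-1)^5*48 + (-1)^6*37=0
rank(M)=17


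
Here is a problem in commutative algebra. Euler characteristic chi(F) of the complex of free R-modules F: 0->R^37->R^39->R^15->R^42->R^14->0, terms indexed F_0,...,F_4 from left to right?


chi = sum (-1)^i * rank:
(-1)^0*37=37
(-1)^1*39=-39
(-1)^2*15=15
(-1)^3*42=-42
(-1)^4*14=14
chi=-15


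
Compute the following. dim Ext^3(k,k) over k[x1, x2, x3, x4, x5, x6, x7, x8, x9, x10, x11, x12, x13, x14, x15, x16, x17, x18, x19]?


C(n,i)=C(19,3)=969


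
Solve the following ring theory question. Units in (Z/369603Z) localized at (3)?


Local ring = Z/2187Z.
phi(2187) = 3^6*(3-1) = 1458


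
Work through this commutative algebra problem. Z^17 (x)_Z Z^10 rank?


rank(M(x)N) = rank(M)*rank(N)
17*10 = 170


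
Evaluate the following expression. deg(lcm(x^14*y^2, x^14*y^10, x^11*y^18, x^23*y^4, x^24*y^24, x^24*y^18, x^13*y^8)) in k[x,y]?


lcm = componentwise max:
x: max(14,14,11,23,24,24,13)=24
y: max(2,10,18,4,24,18,8)=24
Total=24+24=48


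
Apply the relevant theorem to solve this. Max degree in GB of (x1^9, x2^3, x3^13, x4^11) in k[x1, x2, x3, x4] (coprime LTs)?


Pure powers, coprime LTs => already GB.
Degrees: 9, 3, 13, 11
Max=13


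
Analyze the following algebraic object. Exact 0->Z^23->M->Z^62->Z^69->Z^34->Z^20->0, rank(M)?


Alt sum=0:
(-1)^0*23 + (-1)^1*? + (-1)^2*62 + (-1)^3*69 + (-1)^4*34 + (-1)^5*20=0
rank(M)=30


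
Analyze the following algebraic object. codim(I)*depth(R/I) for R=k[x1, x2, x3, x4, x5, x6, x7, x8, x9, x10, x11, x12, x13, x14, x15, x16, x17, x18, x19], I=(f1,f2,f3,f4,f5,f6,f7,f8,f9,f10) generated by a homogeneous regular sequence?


codim=10, depth=dim(R/I)=19-10=9
Product=10*9=90


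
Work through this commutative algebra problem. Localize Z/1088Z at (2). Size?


2-primary part: 1088=2^6*17
Size=2^6=64


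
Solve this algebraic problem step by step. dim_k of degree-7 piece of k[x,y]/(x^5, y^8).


k[x,y], I = (x^5, y^8), d = 7
Need i < 5 and d-i < 8.
Range: 0 <= i <= 4.
H(7) = 5


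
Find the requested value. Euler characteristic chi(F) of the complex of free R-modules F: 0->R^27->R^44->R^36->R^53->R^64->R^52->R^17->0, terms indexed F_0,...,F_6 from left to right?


chi = sum (-1)^i * rank:
(-1)^0*27=27
(-1)^1*44=-44
(-1)^2*36=36
(-1)^3*53=-53
(-1)^4*64=64
(-1)^5*52=-52
(-1)^6*17=17
chi=-5


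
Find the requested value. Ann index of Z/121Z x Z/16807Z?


Exponent = lcm of the cyclic orders; pairwise coprime => product.
11^2*7^5=121*16807=2033647


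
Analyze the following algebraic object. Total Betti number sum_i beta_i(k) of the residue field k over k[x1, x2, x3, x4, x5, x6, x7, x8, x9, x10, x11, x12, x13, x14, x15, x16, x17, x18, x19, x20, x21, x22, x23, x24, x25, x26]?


Koszul resolution: beta_i(k)=C(n,i), n=26
sum_i C(26,i) = 2^26 = 67108864


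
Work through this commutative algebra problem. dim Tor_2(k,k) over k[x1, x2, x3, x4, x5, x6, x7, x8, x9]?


Koszul: C(n,i)=C(9,2)=36


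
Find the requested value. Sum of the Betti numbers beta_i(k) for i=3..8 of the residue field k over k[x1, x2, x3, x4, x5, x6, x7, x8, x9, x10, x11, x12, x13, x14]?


Koszul resolution: beta_i(k)=C(n,i), n=14
C(14,3)=364, C(14,4)=1001, C(14,5)=2002, C(14,6)=3003, C(14,7)=3432, C(14,8)=3003
Sum=12805


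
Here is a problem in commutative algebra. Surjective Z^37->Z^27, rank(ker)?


rank(ker) = 37-27 = 10


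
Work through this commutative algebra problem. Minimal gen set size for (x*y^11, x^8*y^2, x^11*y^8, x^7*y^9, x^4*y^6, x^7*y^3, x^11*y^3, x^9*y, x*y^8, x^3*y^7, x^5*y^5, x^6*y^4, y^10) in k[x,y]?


Remove redundant (divisible by others).
x^11*y^3 redundant.
x^11*y^8 redundant.
x^7*y^9 redundant.
x*y^11 redundant.
Min: x^9*y, x^8*y^2, x^7*y^3, x^6*y^4, x^5*y^5, x^4*y^6, x^3*y^7, x*y^8, y^10
Count=9


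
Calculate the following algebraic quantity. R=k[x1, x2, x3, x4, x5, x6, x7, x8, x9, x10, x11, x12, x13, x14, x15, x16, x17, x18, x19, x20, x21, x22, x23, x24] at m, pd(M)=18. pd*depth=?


pd+depth=24
depth=24-18=6
pd*depth=18*6=108


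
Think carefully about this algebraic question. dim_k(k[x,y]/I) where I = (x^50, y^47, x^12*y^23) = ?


k[x,y]/I, I = (x^50, y^47, x^12*y^23)
Rect: 50x47=2350. Corner: (50-12)x(47-23)=912.
dim = 2350-912 = 1438


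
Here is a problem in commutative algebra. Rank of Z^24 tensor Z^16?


rank(M(x)N) = rank(M)*rank(N)
24*16 = 384


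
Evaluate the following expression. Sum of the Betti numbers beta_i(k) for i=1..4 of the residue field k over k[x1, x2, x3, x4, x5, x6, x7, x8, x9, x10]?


Koszul resolution: beta_i(k)=C(n,i), n=10
C(10,1)=10, C(10,2)=45, C(10,3)=120, C(10,4)=210
Sum=385


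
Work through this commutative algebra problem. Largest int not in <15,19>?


gcd(15,19)=1 => F=ab-a-b=15*19-15-19=285-34=251


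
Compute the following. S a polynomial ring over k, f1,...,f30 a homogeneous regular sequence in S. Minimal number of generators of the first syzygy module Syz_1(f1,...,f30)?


Regular sequence => Koszul complex is the minimal free resolution.
Syz_1 minimally generated by Koszul relations f_i*e_j - f_j*e_i (i<j): mu(Syz_1) = beta_2 = C(m,2) = m(m-1)/2
m=30
30*29/2 = 435


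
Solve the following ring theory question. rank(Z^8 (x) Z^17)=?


rank(M(x)N) = rank(M)*rank(N)
8*17 = 136


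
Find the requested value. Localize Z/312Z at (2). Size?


2-primary part: 312=2^3*39
Size=2^3=8


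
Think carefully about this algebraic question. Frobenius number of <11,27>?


gcd(11,27)=1 => F=ab-a-b=11*27-11-27=297-38=259


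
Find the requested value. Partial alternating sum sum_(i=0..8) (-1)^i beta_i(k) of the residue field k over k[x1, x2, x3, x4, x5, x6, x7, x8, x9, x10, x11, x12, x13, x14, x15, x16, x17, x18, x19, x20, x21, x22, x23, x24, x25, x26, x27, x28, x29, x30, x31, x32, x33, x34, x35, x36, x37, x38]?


Koszul resolution: beta_i(k)=C(n,i), n=38
sum_(i=0..p) (-1)^i C(n,i) = (-1)^p C(n-1,p)
(-1)^8*C(37,8) = (-1)^8*38608020 = 38608020


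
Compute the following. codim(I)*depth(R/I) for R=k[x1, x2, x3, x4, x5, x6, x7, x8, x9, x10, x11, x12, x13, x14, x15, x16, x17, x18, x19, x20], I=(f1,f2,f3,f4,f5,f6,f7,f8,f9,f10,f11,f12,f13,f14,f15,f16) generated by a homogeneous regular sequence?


codim=16, depth=dim(R/I)=20-16=4
Product=16*4=64


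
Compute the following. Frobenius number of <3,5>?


gcd(3,5)=1 => F=ab-a-b=3*5-3-5=15-8=7


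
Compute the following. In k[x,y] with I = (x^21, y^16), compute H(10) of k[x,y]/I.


k[x,y], I = (x^21, y^16), d = 10
Need i < 21 and d-i < 16.
Range: 0 <= i <= 10.
H(10) = 11


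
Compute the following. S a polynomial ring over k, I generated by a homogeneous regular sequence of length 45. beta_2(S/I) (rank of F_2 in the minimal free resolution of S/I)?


Regular sequence => Koszul complex is the minimal free resolution.
Syz_1 minimally generated by Koszul relations f_i*e_j - f_j*e_i (i<j): mu(Syz_1) = beta_2 = C(m,2) = m(m-1)/2
m=45
45*44/2 = 990


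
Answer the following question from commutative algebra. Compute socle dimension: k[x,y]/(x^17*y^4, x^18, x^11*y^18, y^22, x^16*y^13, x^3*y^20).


Socle = ann(m) = span of standard monomials u with x*u, y*u in I (staircase corners).
Minimal generators: x^18, x^17*y^4, x^16*y^13, x^11*y^18, x^3*y^20, y^22
Corners: x^2y^21, x^10y^19, x^15y^17, x^16y^12, x^17y^3
Socle dim=5


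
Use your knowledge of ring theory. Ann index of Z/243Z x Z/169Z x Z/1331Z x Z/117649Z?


Exponent = lcm of the cyclic orders; pairwise coprime => product.
3^5*13^2*11^3*7^6=243*169*1331*117649=6430715163873


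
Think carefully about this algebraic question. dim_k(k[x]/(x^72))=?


Basis: 1,x,...,x^71
dim=72


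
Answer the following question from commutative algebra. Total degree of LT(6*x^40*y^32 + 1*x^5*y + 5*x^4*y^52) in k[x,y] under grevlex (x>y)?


LT: 6*x^40*y^32
deg_x=40, deg_y=32
Total=40+32=72


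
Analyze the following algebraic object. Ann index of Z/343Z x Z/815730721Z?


Exponent = lcm of the cyclic orders; pairwise coprime => product.
7^3*13^8=343*815730721=279795637303


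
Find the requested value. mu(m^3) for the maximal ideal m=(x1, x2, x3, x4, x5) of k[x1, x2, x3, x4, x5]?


Graded Nakayama: mu(m^d) = dim_k (m^d/m^(d+1)) = #degree-3 monomials in 5 vars
C(n+d-1,d)=C(7,3)=35


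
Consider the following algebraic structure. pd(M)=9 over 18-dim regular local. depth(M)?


pd+depth=depth(R)=18
depth=18-9=9


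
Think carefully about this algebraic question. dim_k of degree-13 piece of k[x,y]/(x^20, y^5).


k[x,y], I = (x^20, y^5), d = 13
Need i < 20 and d-i < 5.
Range: 9 <= i <= 13.
H(13) = 5


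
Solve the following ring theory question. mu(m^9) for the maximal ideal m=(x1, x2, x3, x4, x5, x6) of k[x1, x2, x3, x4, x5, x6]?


Graded Nakayama: mu(m^d) = dim_k (m^d/m^(d+1)) = #degree-9 monomials in 6 vars
C(n+d-1,d)=C(14,9)=2002


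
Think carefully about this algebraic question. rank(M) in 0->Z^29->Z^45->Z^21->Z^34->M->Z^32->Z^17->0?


Alt sum=0:
(-1)^0*29 + (-1)^1*45 + (-1)^2*21 + (-1)^3*34 + (-1)^4*? + (-1)^5*32 + (-1)^6*17=0
rank(M)=44


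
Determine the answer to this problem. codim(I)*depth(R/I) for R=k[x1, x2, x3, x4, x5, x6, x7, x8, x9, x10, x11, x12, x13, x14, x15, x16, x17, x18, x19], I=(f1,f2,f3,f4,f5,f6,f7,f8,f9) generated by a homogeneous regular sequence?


codim=9, depth=dim(R/I)=19-9=10
Product=9*10=90


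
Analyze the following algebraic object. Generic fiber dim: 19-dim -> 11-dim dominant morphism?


dim(fiber)=dim(X)-dim(Y)=19-11=8


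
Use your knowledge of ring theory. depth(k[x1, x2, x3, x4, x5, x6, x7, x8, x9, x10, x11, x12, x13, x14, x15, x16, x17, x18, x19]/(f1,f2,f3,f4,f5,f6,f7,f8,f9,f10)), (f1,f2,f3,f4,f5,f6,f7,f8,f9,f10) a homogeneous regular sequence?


depth(R)=19
depth(R/I)=19-10=9


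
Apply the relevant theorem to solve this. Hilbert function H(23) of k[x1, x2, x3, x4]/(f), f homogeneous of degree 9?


C(26,3)-C(17,3)=2600-680=1920


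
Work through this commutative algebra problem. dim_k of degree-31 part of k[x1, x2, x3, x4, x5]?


C(d+n-1,n-1)=C(35,4)=52360


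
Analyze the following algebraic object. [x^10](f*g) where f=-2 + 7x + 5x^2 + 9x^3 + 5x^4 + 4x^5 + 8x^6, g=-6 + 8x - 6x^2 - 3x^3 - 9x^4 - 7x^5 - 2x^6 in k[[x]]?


[x^10] = sum a_i*b_j, i+j=10
  5*-2=-10
  4*-7=-28
  8*-9=-72
Sum=-110


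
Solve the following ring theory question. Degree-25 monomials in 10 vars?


C(d+n-1,n-1)=C(34,9)=52451256


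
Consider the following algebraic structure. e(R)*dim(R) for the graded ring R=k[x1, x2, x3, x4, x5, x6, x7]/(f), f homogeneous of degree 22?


e(R)=deg(f)=22, dim(R)=7-1=6
e*dim=22*6=132


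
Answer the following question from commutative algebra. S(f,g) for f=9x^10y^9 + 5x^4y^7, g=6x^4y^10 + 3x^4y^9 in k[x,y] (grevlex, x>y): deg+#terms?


LT(f)=9x^10y^9, LT(g)=6x^4y^10
lcm(LM)=x^10y^10
S(f,g) (scaled by 54 to clear denominators) = 6y*f - 9x^6*g = -27x^10y^9 + 30x^4y^8
2 terms, deg 19.
19+2=21


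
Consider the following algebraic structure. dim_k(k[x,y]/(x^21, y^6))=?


Basis: x^i*y^j, i<21, j<6
21*6=126


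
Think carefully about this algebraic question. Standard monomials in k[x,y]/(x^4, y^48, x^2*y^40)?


k[x,y]/I, I = (x^4, y^48, x^2*y^40)
Rect: 4x48=192. Corner: (4-2)x(48-40)=16.
dim = 192-16 = 176


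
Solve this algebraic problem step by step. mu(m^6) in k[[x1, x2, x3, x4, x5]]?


C(n+d-1,d)=C(10,6)=210


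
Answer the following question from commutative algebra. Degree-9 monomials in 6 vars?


C(d+n-1,n-1)=C(14,5)=2002


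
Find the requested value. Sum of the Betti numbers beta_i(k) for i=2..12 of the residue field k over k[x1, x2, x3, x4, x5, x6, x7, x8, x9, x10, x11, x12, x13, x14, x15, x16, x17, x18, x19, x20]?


Koszul resolution: beta_i(k)=C(n,i), n=20
C(20,2)=190, C(20,3)=1140, C(20,4)=4845, C(20,5)=15504, C(20,6)=38760, C(20,7)=77520, C(20,8)=125970, C(20,9)=167960, C(20,10)=184756, C(20,11)=167960, C(20,12)=125970
Sum=910575


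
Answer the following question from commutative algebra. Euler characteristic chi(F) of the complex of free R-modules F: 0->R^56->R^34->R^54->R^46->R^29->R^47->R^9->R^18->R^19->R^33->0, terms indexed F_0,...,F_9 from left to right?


chi = sum (-1)^i * rank:
(-1)^0*56=56
(-1)^1*34=-34
(-1)^2*54=54
(-1)^3*46=-46
(-1)^4*29=29
(-1)^5*47=-47
(-1)^6*9=9
(-1)^7*18=-18
(-1)^8*19=19
(-1)^9*33=-33
chi=-11


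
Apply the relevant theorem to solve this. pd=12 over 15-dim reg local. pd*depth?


pd+depth=15
depth=15-12=3
pd*depth=12*3=36


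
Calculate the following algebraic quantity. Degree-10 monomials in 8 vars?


C(d+n-1,n-1)=C(17,7)=19448


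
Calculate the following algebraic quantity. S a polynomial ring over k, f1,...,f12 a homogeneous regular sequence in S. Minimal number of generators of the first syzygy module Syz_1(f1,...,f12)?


Regular sequence => Koszul complex is the minimal free resolution.
Syz_1 minimally generated by Koszul relations f_i*e_j - f_j*e_i (i<j): mu(Syz_1) = beta_2 = C(m,2) = m(m-1)/2
m=12
12*11/2 = 66


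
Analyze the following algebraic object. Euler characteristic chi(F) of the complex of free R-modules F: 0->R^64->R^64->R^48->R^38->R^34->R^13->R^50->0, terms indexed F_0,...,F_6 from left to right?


chi = sum (-1)^i * rank:
(-1)^0*64=64
(-1)^1*64=-64
(-1)^2*48=48
(-1)^3*38=-38
(-1)^4*34=34
(-1)^5*13=-13
(-1)^6*50=50
chi=81


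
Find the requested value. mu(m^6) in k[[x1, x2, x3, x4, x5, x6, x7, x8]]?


C(n+d-1,d)=C(13,6)=1716


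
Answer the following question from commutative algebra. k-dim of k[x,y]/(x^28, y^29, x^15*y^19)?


k[x,y]/I, I = (x^28, y^29, x^15*y^19)
Rect: 28x29=812. Corner: (28-15)x(29-19)=130.
dim = 812-130 = 682


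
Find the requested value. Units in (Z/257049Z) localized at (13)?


Local ring = Z/28561Z.
phi(28561) = 13^3*(13-1) = 26364


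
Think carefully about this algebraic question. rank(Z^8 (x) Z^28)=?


rank(M(x)N) = rank(M)*rank(N)
8*28 = 224


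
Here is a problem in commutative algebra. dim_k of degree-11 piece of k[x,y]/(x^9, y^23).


k[x,y], I = (x^9, y^23), d = 11
Need i < 9 and d-i < 23.
Range: 0 <= i <= 8.
H(11) = 9


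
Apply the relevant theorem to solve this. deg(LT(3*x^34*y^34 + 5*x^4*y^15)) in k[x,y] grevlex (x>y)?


LT: 3*x^34*y^34
deg_x=34, deg_y=34
Total=34+34=68


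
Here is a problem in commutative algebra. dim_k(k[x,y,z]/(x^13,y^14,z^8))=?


Basis: x^iy^jz^k, i<13,j<14,k<8
13*14*8=1456


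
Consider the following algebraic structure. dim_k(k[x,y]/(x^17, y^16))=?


Basis: x^i*y^j, i<17, j<16
17*16=272


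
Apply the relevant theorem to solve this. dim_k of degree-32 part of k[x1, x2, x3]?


C(d+n-1,n-1)=C(34,2)=561


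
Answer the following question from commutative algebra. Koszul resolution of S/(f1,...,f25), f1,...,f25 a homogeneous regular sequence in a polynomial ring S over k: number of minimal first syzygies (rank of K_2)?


Regular sequence => Koszul complex is the minimal free resolution.
Syz_1 minimally generated by Koszul relations f_i*e_j - f_j*e_i (i<j): mu(Syz_1) = beta_2 = C(m,2) = m(m-1)/2
m=25
25*24/2 = 300


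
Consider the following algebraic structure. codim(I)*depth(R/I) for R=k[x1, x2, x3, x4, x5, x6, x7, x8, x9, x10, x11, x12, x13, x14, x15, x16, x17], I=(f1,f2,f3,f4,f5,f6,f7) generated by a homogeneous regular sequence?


codim=7, depth=dim(R/I)=17-7=10
Product=7*10=70


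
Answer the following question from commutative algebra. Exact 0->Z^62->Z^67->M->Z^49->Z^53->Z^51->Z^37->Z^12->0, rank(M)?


Alt sum=0:
(-1)^0*62 + (-1)^1*67 + (-1)^2*? + (-1)^3*49 + (-1)^4*53 + (-1)^5*51 + (-1)^6*37 + (-1)^7*12=0
rank(M)=27


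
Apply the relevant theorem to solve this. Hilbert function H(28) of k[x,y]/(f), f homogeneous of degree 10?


H(t)=d for t>=d-1.
d=10, t=28
H(28)=10


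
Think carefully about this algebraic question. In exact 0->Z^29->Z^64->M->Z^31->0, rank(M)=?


Alt sum=0:
(-1)^0*29 + (-1)^1*64 + (-1)^2*? + (-1)^3*31=0
rank(M)=66


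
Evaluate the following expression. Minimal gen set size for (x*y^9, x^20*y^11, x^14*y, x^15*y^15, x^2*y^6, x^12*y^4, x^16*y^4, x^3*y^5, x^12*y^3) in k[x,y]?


Remove redundant (divisible by others).
x^12*y^4 redundant.
x^16*y^4 redundant.
x^15*y^15 redundant.
x^20*y^11 redundant.
Min: x^14*y, x^12*y^3, x^3*y^5, x^2*y^6, x*y^9
Count=5


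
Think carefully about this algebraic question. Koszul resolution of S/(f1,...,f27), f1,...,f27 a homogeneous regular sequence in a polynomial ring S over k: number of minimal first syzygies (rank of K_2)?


Regular sequence => Koszul complex is the minimal free resolution.
Syz_1 minimally generated by Koszul relations f_i*e_j - f_j*e_i (i<j): mu(Syz_1) = beta_2 = C(m,2) = m(m-1)/2
m=27
27*26/2 = 351


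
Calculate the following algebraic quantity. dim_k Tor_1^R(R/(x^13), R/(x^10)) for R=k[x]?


Tor_1(R/I,R/J)=(I cap J)/IJ=(x^13)/(x^23)
dim=23-13=min(13,10)=10


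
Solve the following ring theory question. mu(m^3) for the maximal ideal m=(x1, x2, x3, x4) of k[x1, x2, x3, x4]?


Graded Nakayama: mu(m^d) = dim_k (m^d/m^(d+1)) = #degree-3 monomials in 4 vars
C(n+d-1,d)=C(6,3)=20


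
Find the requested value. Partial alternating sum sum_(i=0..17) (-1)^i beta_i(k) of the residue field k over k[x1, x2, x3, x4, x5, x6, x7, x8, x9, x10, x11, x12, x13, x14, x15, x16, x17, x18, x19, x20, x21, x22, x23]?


Koszul resolution: beta_i(k)=C(n,i), n=23
sum_(i=0..p) (-1)^i C(n,i) = (-1)^p C(n-1,p)
(-1)^17*C(22,17) = (-1)^17*26334 = -26334
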